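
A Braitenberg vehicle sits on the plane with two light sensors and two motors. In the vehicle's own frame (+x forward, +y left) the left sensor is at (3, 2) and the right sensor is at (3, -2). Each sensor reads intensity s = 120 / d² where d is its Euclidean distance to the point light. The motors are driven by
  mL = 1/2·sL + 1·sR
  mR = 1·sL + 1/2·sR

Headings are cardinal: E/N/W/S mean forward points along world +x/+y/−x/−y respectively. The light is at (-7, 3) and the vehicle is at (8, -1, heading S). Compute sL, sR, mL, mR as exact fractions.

left sensor world pos  = (10, -4); dL² = 338
right sensor world pos = (6, -4); dR² = 218
sL = 120/338 = 60/169
sR = 120/218 = 60/109
mL = 1/2·sL + 1·sR = 13410/18421
mR = 1·sL + 1/2·sR = 11610/18421

60/169 60/109 13410/18421 11610/18421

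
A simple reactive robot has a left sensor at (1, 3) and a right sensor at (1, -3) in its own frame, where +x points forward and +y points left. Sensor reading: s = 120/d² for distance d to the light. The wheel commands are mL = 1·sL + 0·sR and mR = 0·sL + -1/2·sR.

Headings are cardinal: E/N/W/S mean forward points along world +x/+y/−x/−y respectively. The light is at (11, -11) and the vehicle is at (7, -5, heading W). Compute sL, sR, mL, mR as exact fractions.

60/17 60/53 60/17 -30/53

left sensor world pos  = (6, -8); dL² = 34
right sensor world pos = (6, -2); dR² = 106
sL = 120/34 = 60/17
sR = 120/106 = 60/53
mL = 1·sL + 0·sR = 60/17
mR = 0·sL + -1/2·sR = -30/53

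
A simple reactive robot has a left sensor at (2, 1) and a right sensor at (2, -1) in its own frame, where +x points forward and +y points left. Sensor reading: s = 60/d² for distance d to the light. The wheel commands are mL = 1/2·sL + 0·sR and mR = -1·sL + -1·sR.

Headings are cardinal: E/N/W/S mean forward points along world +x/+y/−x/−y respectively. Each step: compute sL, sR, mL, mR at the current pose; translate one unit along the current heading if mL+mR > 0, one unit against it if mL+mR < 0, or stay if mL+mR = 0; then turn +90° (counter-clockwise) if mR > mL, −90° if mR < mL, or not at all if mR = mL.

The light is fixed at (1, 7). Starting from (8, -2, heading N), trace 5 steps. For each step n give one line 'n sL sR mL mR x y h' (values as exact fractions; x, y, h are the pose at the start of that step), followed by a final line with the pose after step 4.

n=0: pose=(8,-2,N); sL=12/17, sR=60/113; mL=6/17, mR=-2376/1921; mL+mR=-1698/1921 → advance -1; mR−mL=-3054/1921 → turn -1·90°
n=1: pose=(8,-3,E); sL=10/27, sR=30/101; mL=5/27, mR=-1820/2727; mL+mR=-1315/2727 → advance -1; mR−mL=-775/909 → turn -1·90°
n=2: pose=(7,-3,S); sL=60/193, sR=60/169; mL=30/193, mR=-21720/32617; mL+mR=-16650/32617 → advance -1; mR−mL=-26790/32617 → turn -1·90°
n=3: pose=(7,-2,W); sL=15/29, sR=3/4; mL=15/58, mR=-147/116; mL+mR=-117/116 → advance -1; mR−mL=-177/116 → turn -1·90°
n=4: pose=(8,-2,N); sL=12/17, sR=60/113; mL=6/17, mR=-2376/1921; mL+mR=-1698/1921 → advance -1; mR−mL=-3054/1921 → turn -1·90°

0 12/17 60/113 6/17 -2376/1921 8 -2 N
1 10/27 30/101 5/27 -1820/2727 8 -3 E
2 60/193 60/169 30/193 -21720/32617 7 -3 S
3 15/29 3/4 15/58 -147/116 7 -2 W
4 12/17 60/113 6/17 -2376/1921 8 -2 N
final 8 -3 E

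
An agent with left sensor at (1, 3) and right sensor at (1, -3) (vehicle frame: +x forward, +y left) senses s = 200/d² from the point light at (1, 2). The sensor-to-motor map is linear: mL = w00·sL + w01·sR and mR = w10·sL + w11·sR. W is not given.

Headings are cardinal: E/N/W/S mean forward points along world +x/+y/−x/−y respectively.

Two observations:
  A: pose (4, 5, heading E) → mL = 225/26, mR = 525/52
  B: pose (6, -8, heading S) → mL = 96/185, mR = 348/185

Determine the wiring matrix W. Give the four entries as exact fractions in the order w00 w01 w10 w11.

obs A: pose=(4,5,E) → sL=50/13, sR=25/2, mL=225/26, mR=525/52
obs B: pose=(6,-8,S) → sL=40/37, sR=8/5, mL=96/185, mR=348/185
sensor matrix S = [[50/13, 25/2], [40/37, 8/5]]; det S = -3540/481
solve [mL_A; mL_B] = S·[w00; w01] and [mR_A; mR_B] = S·[w10; w11]:
  w00 = -1, w01 = 1, w10 = 1, w11 = 1/2

-1 1 1 1/2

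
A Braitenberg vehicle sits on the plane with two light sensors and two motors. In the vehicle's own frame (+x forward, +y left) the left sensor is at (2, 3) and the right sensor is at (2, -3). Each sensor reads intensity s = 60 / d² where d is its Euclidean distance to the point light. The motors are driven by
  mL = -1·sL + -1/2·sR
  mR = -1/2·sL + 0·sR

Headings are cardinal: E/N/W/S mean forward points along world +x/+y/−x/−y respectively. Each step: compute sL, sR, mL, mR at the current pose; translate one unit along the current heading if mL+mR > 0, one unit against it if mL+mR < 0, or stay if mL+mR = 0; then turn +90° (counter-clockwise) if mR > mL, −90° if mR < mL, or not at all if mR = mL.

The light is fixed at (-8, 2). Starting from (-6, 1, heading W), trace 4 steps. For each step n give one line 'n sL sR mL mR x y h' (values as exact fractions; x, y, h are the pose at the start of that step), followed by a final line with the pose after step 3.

0 15/4 15 -45/4 -15/8 -6 1 W
1 4/3 20/3 -14/3 -2/3 -5 1 S
2 30/17 30/17 -45/17 -15/17 -5 2 E
3 12 60/29 -378/29 -6 -6 2 N
final -6 1 W

n=0: pose=(-6,1,W); sL=15/4, sR=15; mL=-45/4, mR=-15/8; mL+mR=-105/8 → advance -1; mR−mL=75/8 → turn +1·90°
n=1: pose=(-5,1,S); sL=4/3, sR=20/3; mL=-14/3, mR=-2/3; mL+mR=-16/3 → advance -1; mR−mL=4 → turn +1·90°
n=2: pose=(-5,2,E); sL=30/17, sR=30/17; mL=-45/17, mR=-15/17; mL+mR=-60/17 → advance -1; mR−mL=30/17 → turn +1·90°
n=3: pose=(-6,2,N); sL=12, sR=60/29; mL=-378/29, mR=-6; mL+mR=-552/29 → advance -1; mR−mL=204/29 → turn +1·90°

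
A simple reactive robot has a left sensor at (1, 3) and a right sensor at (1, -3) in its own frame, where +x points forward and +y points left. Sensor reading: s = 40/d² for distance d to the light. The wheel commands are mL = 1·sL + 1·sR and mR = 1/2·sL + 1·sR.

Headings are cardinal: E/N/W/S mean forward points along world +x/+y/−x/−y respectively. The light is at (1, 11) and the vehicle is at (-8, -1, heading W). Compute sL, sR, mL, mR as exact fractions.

8/65 40/181 4048/11765 3324/11765

left sensor world pos  = (-9, -4); dL² = 325
right sensor world pos = (-9, 2); dR² = 181
sL = 40/325 = 8/65
sR = 40/181 = 40/181
mL = 1·sL + 1·sR = 4048/11765
mR = 1/2·sL + 1·sR = 3324/11765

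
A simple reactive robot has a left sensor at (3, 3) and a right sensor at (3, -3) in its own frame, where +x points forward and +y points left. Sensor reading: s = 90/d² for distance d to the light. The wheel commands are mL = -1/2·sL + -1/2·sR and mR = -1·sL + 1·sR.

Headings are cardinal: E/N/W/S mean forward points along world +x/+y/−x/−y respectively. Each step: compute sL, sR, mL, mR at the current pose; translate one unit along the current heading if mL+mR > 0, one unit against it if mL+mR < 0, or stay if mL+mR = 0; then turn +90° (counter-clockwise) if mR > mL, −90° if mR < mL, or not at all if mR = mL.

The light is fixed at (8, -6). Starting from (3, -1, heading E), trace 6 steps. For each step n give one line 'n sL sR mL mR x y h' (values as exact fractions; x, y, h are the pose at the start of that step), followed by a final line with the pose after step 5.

0 45/34 45/4 -855/136 675/68 3 -1 E
1 90/113 18/13 -1602/1469 864/1469 4 -1 N
2 9/5 45/49 -333/245 -216/245 4 -2 W
3 90 90/37 -1710/37 -3240/37 5 -2 S
4 9/4 9/10 -63/40 -27/20 5 -1 W
5 18 90/29 -306/29 -432/29 6 -1 S
final 6 0 W

n=0: pose=(3,-1,E); sL=45/34, sR=45/4; mL=-855/136, mR=675/68; mL+mR=495/136 → advance +1; mR−mL=2205/136 → turn +1·90°
n=1: pose=(4,-1,N); sL=90/113, sR=18/13; mL=-1602/1469, mR=864/1469; mL+mR=-738/1469 → advance -1; mR−mL=2466/1469 → turn +1·90°
n=2: pose=(4,-2,W); sL=9/5, sR=45/49; mL=-333/245, mR=-216/245; mL+mR=-549/245 → advance -1; mR−mL=117/245 → turn +1·90°
n=3: pose=(5,-2,S); sL=90, sR=90/37; mL=-1710/37, mR=-3240/37; mL+mR=-4950/37 → advance -1; mR−mL=-1530/37 → turn -1·90°
n=4: pose=(5,-1,W); sL=9/4, sR=9/10; mL=-63/40, mR=-27/20; mL+mR=-117/40 → advance -1; mR−mL=9/40 → turn +1·90°
n=5: pose=(6,-1,S); sL=18, sR=90/29; mL=-306/29, mR=-432/29; mL+mR=-738/29 → advance -1; mR−mL=-126/29 → turn -1·90°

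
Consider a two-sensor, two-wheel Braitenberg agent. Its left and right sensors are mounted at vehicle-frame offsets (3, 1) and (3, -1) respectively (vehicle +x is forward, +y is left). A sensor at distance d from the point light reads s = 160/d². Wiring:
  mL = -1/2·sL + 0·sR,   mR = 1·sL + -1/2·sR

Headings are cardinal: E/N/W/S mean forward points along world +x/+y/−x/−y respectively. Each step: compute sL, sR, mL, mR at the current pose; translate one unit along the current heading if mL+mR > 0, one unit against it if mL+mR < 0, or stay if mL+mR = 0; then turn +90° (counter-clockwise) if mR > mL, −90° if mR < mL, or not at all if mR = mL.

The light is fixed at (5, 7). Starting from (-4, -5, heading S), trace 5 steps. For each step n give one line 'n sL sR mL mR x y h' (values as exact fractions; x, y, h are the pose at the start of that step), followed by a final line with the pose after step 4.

n=0: pose=(-4,-5,S); sL=160/289, sR=32/65; mL=-80/289, mR=5776/18785; mL+mR=576/18785 → advance +1; mR−mL=10976/18785 → turn +1·90°
n=1: pose=(-4,-6,E); sL=8/9, sR=20/29; mL=-4/9, mR=142/261; mL+mR=26/261 → advance +1; mR−mL=86/87 → turn +1·90°
n=2: pose=(-3,-6,N); sL=160/181, sR=160/149; mL=-80/181, mR=9360/26969; mL+mR=-2560/26969 → advance -1; mR−mL=21280/26969 → turn +1·90°
n=3: pose=(-3,-7,W); sL=80/173, sR=16/29; mL=-40/173, mR=936/5017; mL+mR=-224/5017 → advance -1; mR−mL=2096/5017 → turn +1·90°
n=4: pose=(-2,-7,S); sL=32/65, sR=160/353; mL=-16/65, mR=6096/22945; mL+mR=448/22945 → advance +1; mR−mL=11744/22945 → turn +1·90°

0 160/289 32/65 -80/289 5776/18785 -4 -5 S
1 8/9 20/29 -4/9 142/261 -4 -6 E
2 160/181 160/149 -80/181 9360/26969 -3 -6 N
3 80/173 16/29 -40/173 936/5017 -3 -7 W
4 32/65 160/353 -16/65 6096/22945 -2 -7 S
final -2 -8 E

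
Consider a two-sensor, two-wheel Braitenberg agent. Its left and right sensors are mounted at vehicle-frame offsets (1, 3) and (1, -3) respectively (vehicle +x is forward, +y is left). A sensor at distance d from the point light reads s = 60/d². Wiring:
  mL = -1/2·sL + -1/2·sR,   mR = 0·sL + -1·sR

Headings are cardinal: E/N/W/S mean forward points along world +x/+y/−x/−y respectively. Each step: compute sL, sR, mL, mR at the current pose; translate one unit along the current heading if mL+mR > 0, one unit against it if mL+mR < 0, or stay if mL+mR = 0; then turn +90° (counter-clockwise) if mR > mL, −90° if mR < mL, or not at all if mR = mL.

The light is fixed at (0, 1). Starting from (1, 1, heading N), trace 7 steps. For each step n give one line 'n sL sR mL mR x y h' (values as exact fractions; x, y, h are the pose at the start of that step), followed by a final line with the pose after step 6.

n=0: pose=(1,1,N); sL=12, sR=60/17; mL=-132/17, mR=-60/17; mL+mR=-192/17 → advance -1; mR−mL=72/17 → turn +1·90°
n=1: pose=(1,0,W); sL=15/4, sR=15; mL=-75/8, mR=-15; mL+mR=-195/8 → advance -1; mR−mL=-45/8 → turn -1·90°
n=2: pose=(2,0,N); sL=60, sR=12/5; mL=-156/5, mR=-12/5; mL+mR=-168/5 → advance -1; mR−mL=144/5 → turn +1·90°
n=3: pose=(2,-1,W); sL=30/13, sR=30; mL=-210/13, mR=-30; mL+mR=-600/13 → advance -1; mR−mL=-180/13 → turn -1·90°
n=4: pose=(3,-1,N); sL=60, sR=60/37; mL=-1140/37, mR=-60/37; mL+mR=-1200/37 → advance -1; mR−mL=1080/37 → turn +1·90°
n=5: pose=(3,-2,W); sL=3/2, sR=15; mL=-33/4, mR=-15; mL+mR=-93/4 → advance -1; mR−mL=-27/4 → turn -1·90°
n=6: pose=(4,-2,N); sL=12, sR=60/53; mL=-348/53, mR=-60/53; mL+mR=-408/53 → advance -1; mR−mL=288/53 → turn +1·90°

0 12 60/17 -132/17 -60/17 1 1 N
1 15/4 15 -75/8 -15 1 0 W
2 60 12/5 -156/5 -12/5 2 0 N
3 30/13 30 -210/13 -30 2 -1 W
4 60 60/37 -1140/37 -60/37 3 -1 N
5 3/2 15 -33/4 -15 3 -2 W
6 12 60/53 -348/53 -60/53 4 -2 N
final 4 -3 W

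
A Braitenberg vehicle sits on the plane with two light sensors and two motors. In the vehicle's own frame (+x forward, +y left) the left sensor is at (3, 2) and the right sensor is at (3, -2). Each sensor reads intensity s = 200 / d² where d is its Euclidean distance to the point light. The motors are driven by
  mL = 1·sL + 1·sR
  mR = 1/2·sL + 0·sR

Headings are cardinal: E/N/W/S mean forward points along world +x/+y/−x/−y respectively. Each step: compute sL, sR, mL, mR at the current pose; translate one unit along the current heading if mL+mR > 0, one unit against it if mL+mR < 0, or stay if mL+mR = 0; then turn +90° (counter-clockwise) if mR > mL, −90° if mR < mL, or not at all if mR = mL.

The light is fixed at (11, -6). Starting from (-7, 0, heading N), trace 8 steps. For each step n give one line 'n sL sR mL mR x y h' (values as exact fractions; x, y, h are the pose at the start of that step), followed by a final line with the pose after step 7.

n=0: pose=(-7,0,N); sL=200/481, sR=200/337; mL=163600/162097, mR=100/481; mL+mR=197300/162097 → advance +1; mR−mL=-129900/162097 → turn -1·90°
n=1: pose=(-7,1,E); sL=100/153, sR=4/5; mL=1112/765, mR=50/153; mL+mR=454/255 → advance +1; mR−mL=-862/765 → turn -1·90°
n=2: pose=(-6,1,S); sL=200/241, sR=200/377; mL=123600/90857, mR=100/241; mL+mR=161300/90857 → advance +1; mR−mL=-85900/90857 → turn -1·90°
n=3: pose=(-6,0,W); sL=25/52, sR=25/58; mL=1375/1508, mR=25/104; mL+mR=3475/3016 → advance +1; mR−mL=-2025/3016 → turn -1·90°
n=4: pose=(-7,0,N); sL=200/481, sR=200/337; mL=163600/162097, mR=100/481; mL+mR=197300/162097 → advance +1; mR−mL=-129900/162097 → turn -1·90°
n=5: pose=(-7,1,E); sL=100/153, sR=4/5; mL=1112/765, mR=50/153; mL+mR=454/255 → advance +1; mR−mL=-862/765 → turn -1·90°
n=6: pose=(-6,1,S); sL=200/241, sR=200/377; mL=123600/90857, mR=100/241; mL+mR=161300/90857 → advance +1; mR−mL=-85900/90857 → turn -1·90°
n=7: pose=(-6,0,W); sL=25/52, sR=25/58; mL=1375/1508, mR=25/104; mL+mR=3475/3016 → advance +1; mR−mL=-2025/3016 → turn -1·90°

0 200/481 200/337 163600/162097 100/481 -7 0 N
1 100/153 4/5 1112/765 50/153 -7 1 E
2 200/241 200/377 123600/90857 100/241 -6 1 S
3 25/52 25/58 1375/1508 25/104 -6 0 W
4 200/481 200/337 163600/162097 100/481 -7 0 N
5 100/153 4/5 1112/765 50/153 -7 1 E
6 200/241 200/377 123600/90857 100/241 -6 1 S
7 25/52 25/58 1375/1508 25/104 -6 0 W
final -7 0 N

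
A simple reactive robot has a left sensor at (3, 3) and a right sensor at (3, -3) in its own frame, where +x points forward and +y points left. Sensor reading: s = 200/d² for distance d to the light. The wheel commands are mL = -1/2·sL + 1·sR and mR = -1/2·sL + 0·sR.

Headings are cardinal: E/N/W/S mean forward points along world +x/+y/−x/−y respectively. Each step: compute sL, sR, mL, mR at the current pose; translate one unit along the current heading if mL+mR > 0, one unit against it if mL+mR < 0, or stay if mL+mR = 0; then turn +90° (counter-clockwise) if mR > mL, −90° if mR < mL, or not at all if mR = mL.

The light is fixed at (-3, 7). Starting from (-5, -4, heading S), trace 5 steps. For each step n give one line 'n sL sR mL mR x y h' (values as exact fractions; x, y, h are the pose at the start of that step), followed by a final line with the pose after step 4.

0 200/197 200/221 17300/43537 -100/197 -5 -4 S
1 100/97 100/37 7850/3589 -50/97 -5 -3 W
2 40/17 200/49 2420/833 -20/17 -6 -3 N
3 50/9 25/18 -25/18 -25/9 -6 -2 E
4 40/29 200/193 1940/5597 -20/29 -7 -2 S
final -7 -1 W

n=0: pose=(-5,-4,S); sL=200/197, sR=200/221; mL=17300/43537, mR=-100/197; mL+mR=-4800/43537 → advance -1; mR−mL=-200/221 → turn -1·90°
n=1: pose=(-5,-3,W); sL=100/97, sR=100/37; mL=7850/3589, mR=-50/97; mL+mR=6000/3589 → advance +1; mR−mL=-100/37 → turn -1·90°
n=2: pose=(-6,-3,N); sL=40/17, sR=200/49; mL=2420/833, mR=-20/17; mL+mR=1440/833 → advance +1; mR−mL=-200/49 → turn -1·90°
n=3: pose=(-6,-2,E); sL=50/9, sR=25/18; mL=-25/18, mR=-25/9; mL+mR=-25/6 → advance -1; mR−mL=-25/18 → turn -1·90°
n=4: pose=(-7,-2,S); sL=40/29, sR=200/193; mL=1940/5597, mR=-20/29; mL+mR=-1920/5597 → advance -1; mR−mL=-200/193 → turn -1·90°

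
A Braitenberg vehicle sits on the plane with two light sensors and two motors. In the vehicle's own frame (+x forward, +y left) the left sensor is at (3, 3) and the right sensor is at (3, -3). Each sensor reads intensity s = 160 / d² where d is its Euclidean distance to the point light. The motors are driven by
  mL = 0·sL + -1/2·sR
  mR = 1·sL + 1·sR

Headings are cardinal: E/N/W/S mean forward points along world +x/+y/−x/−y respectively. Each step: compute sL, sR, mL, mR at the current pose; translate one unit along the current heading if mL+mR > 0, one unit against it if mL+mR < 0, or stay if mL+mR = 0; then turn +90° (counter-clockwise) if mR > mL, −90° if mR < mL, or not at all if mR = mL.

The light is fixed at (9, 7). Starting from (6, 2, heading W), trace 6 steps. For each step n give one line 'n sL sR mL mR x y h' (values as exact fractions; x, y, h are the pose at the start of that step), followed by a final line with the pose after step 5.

0 8/5 4 -2 28/5 6 2 W
1 32/13 160/113 -80/113 5696/1469 5 2 S
2 16 80/41 -40/41 736/41 5 1 E
3 32/9 160/9 -80/9 64/3 6 1 N
4 8/5 4 -2 28/5 6 2 W
5 32/13 160/113 -80/113 5696/1469 5 2 S
final 5 1 E

n=0: pose=(6,2,W); sL=8/5, sR=4; mL=-2, mR=28/5; mL+mR=18/5 → advance +1; mR−mL=38/5 → turn +1·90°
n=1: pose=(5,2,S); sL=32/13, sR=160/113; mL=-80/113, mR=5696/1469; mL+mR=4656/1469 → advance +1; mR−mL=6736/1469 → turn +1·90°
n=2: pose=(5,1,E); sL=16, sR=80/41; mL=-40/41, mR=736/41; mL+mR=696/41 → advance +1; mR−mL=776/41 → turn +1·90°
n=3: pose=(6,1,N); sL=32/9, sR=160/9; mL=-80/9, mR=64/3; mL+mR=112/9 → advance +1; mR−mL=272/9 → turn +1·90°
n=4: pose=(6,2,W); sL=8/5, sR=4; mL=-2, mR=28/5; mL+mR=18/5 → advance +1; mR−mL=38/5 → turn +1·90°
n=5: pose=(5,2,S); sL=32/13, sR=160/113; mL=-80/113, mR=5696/1469; mL+mR=4656/1469 → advance +1; mR−mL=6736/1469 → turn +1·90°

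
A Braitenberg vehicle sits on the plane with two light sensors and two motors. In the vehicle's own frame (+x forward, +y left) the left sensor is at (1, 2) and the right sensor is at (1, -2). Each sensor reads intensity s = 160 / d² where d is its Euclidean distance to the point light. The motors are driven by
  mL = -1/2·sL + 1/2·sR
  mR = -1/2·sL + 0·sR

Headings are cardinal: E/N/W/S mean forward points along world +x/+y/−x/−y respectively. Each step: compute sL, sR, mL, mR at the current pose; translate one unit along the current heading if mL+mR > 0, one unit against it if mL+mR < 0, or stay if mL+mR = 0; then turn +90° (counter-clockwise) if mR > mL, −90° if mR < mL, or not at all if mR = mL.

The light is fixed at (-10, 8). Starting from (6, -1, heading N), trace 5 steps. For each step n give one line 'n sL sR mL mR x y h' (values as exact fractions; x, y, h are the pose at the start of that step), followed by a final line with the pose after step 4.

n=0: pose=(6,-1,N); sL=8/13, sR=40/97; mL=-128/1261, mR=-4/13; mL+mR=-516/1261 → advance -1; mR−mL=-20/97 → turn -1·90°
n=1: pose=(6,-2,E); sL=160/353, sR=160/433; mL=-6400/152849, mR=-80/353; mL+mR=-41040/152849 → advance -1; mR−mL=-80/433 → turn -1·90°
n=2: pose=(5,-2,S); sL=16/41, sR=16/29; mL=96/1189, mR=-8/41; mL+mR=-136/1189 → advance -1; mR−mL=-8/29 → turn -1·90°
n=3: pose=(5,-1,W); sL=160/317, sR=32/49; mL=1152/15533, mR=-80/317; mL+mR=-2768/15533 → advance -1; mR−mL=-16/49 → turn -1·90°
n=4: pose=(6,-1,N); sL=8/13, sR=40/97; mL=-128/1261, mR=-4/13; mL+mR=-516/1261 → advance -1; mR−mL=-20/97 → turn -1·90°

0 8/13 40/97 -128/1261 -4/13 6 -1 N
1 160/353 160/433 -6400/152849 -80/353 6 -2 E
2 16/41 16/29 96/1189 -8/41 5 -2 S
3 160/317 32/49 1152/15533 -80/317 5 -1 W
4 8/13 40/97 -128/1261 -4/13 6 -1 N
final 6 -2 E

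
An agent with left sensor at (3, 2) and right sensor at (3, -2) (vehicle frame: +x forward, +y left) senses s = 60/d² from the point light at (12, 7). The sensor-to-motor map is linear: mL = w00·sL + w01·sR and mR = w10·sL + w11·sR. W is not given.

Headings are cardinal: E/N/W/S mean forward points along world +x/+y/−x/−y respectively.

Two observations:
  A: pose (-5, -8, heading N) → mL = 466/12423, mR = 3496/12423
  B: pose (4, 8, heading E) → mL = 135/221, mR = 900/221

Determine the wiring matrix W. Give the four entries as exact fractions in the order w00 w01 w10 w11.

1 -1/2 1 1

obs A: pose=(-5,-8,N) → sL=12/101, sR=20/123, mL=466/12423, mR=3496/12423
obs B: pose=(4,8,E) → sL=30/17, sR=30/13, mL=135/221, mR=900/221
sensor matrix S = [[12/101, 20/123], [30/17, 30/13]]; det S = -11680/915161
solve [mL_A; mL_B] = S·[w00; w01] and [mR_A; mR_B] = S·[w10; w11]:
  w00 = 1, w01 = -1/2, w10 = 1, w11 = 1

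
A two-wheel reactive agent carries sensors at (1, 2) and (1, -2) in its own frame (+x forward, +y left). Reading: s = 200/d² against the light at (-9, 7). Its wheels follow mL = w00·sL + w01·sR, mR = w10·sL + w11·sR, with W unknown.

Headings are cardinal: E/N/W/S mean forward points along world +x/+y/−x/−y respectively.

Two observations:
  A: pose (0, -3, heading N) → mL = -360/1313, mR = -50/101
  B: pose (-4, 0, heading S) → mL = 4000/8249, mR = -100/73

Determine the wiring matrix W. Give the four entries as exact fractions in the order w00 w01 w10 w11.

obs A: pose=(0,-3,N) → sL=20/13, sR=100/101, mL=-360/1313, mR=-50/101
obs B: pose=(-4,0,S) → sL=200/113, sR=200/73, mL=4000/8249, mR=-100/73
sensor matrix S = [[20/13, 100/101], [200/113, 200/73]]; det S = 26672000/10830937
solve [mL_A; mL_B] = S·[w00; w01] and [mR_A; mR_B] = S·[w10; w11]:
  w00 = -1/2, w01 = 1/2, w10 = 0, w11 = -1/2

-1/2 1/2 0 -1/2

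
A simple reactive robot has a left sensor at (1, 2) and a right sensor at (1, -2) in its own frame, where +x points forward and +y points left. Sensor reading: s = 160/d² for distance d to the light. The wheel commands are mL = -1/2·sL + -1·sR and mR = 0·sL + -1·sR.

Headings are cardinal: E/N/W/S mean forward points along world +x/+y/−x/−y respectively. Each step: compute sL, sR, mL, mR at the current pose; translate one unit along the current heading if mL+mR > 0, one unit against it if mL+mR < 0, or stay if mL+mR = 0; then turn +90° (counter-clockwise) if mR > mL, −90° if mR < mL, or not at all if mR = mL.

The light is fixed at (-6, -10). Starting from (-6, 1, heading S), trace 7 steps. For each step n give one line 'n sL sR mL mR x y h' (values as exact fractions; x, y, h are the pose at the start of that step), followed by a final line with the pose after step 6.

0 20/13 20/13 -30/13 -20/13 -6 1 S
1 160/197 160/101 -39600/19897 -160/101 -6 2 E
2 80/89 16/17 -2104/1513 -16/17 -7 2 N
3 32/17 160/173 -5488/2941 -160/173 -7 1 W
4 20/13 20/13 -30/13 -20/13 -6 1 S
5 160/197 160/101 -39600/19897 -160/101 -6 2 E
6 80/89 16/17 -2104/1513 -16/17 -7 2 N
final -7 1 W

n=0: pose=(-6,1,S); sL=20/13, sR=20/13; mL=-30/13, mR=-20/13; mL+mR=-50/13 → advance -1; mR−mL=10/13 → turn +1·90°
n=1: pose=(-6,2,E); sL=160/197, sR=160/101; mL=-39600/19897, mR=-160/101; mL+mR=-71120/19897 → advance -1; mR−mL=80/197 → turn +1·90°
n=2: pose=(-7,2,N); sL=80/89, sR=16/17; mL=-2104/1513, mR=-16/17; mL+mR=-3528/1513 → advance -1; mR−mL=40/89 → turn +1·90°
n=3: pose=(-7,1,W); sL=32/17, sR=160/173; mL=-5488/2941, mR=-160/173; mL+mR=-8208/2941 → advance -1; mR−mL=16/17 → turn +1·90°
n=4: pose=(-6,1,S); sL=20/13, sR=20/13; mL=-30/13, mR=-20/13; mL+mR=-50/13 → advance -1; mR−mL=10/13 → turn +1·90°
n=5: pose=(-6,2,E); sL=160/197, sR=160/101; mL=-39600/19897, mR=-160/101; mL+mR=-71120/19897 → advance -1; mR−mL=80/197 → turn +1·90°
n=6: pose=(-7,2,N); sL=80/89, sR=16/17; mL=-2104/1513, mR=-16/17; mL+mR=-3528/1513 → advance -1; mR−mL=40/89 → turn +1·90°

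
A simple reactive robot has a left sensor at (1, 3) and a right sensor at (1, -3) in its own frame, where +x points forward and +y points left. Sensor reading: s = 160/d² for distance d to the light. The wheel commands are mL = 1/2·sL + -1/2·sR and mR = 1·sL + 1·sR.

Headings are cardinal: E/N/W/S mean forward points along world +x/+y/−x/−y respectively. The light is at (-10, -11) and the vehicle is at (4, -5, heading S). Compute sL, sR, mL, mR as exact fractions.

80/157 80/73 -3360/11461 18400/11461

left sensor world pos  = (7, -6); dL² = 314
right sensor world pos = (1, -6); dR² = 146
sL = 160/314 = 80/157
sR = 160/146 = 80/73
mL = 1/2·sL + -1/2·sR = -3360/11461
mR = 1·sL + 1·sR = 18400/11461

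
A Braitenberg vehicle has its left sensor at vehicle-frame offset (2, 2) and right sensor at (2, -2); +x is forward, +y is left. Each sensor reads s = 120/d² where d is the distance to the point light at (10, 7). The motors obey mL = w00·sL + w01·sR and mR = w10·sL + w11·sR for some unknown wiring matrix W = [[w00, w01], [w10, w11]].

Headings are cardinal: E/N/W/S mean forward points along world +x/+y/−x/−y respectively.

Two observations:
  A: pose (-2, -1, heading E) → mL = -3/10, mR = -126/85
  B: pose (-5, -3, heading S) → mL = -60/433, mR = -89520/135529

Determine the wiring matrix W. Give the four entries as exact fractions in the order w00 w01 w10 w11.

obs A: pose=(-2,-1,E) → sL=15/17, sR=3/5, mL=-3/10, mR=-126/85
obs B: pose=(-5,-3,S) → sL=120/313, sR=120/433, mL=-60/433, mR=-89520/135529
sensor matrix S = [[15/17, 3/5], [120/313, 120/433]]; det S = 33408/2303993
solve [mL_A; mL_B] = S·[w00; w01] and [mR_A; mR_B] = S·[w10; w11]:
  w00 = 0, w01 = -1/2, w10 = -1, w11 = -1

0 -1/2 -1 -1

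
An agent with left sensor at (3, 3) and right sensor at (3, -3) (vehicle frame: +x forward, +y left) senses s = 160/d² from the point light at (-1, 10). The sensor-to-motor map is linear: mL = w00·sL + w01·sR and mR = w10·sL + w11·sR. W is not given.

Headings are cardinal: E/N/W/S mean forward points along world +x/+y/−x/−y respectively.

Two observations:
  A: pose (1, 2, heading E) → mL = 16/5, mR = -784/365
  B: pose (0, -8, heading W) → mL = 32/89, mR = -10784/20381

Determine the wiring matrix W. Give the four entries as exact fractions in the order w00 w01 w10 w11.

obs A: pose=(1,2,E) → sL=16/5, sR=80/73, mL=16/5, mR=-784/365
obs B: pose=(0,-8,W) → sL=32/89, sR=160/229, mL=32/89, mR=-10784/20381
sensor matrix S = [[16/5, 80/73], [32/89, 160/229]]; det S = 2740224/1487813
solve [mL_A; mL_B] = S·[w00; w01] and [mR_A; mR_B] = S·[w10; w11]:
  w00 = 1, w01 = 0, w10 = -1/2, w11 = -1/2

1 0 -1/2 -1/2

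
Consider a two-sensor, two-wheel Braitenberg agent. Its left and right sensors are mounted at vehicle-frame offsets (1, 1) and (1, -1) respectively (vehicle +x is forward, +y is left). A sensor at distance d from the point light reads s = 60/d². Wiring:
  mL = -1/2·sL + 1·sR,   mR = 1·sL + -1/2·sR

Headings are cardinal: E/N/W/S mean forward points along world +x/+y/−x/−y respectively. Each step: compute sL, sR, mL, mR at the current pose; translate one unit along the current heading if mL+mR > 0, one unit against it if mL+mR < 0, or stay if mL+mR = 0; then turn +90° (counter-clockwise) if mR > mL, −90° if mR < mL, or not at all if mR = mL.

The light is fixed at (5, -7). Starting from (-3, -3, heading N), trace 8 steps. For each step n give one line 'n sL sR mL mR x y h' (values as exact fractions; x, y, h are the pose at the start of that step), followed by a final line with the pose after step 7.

0 30/53 30/37 1035/1961 315/1961 -3 -3 N
1 12/17 12/13 126/221 54/221 -3 -2 E
2 15/13 3/4 9/52 81/104 -2 -2 S
3 60/61 4/3 154/183 58/183 -2 -3 E
4 30/17 30/29 75/493 615/493 -1 -3 S
5 60/41 60/29 1590/1189 510/1189 -1 -4 E
6 3 3/2 0 9/4 0 -4 S
7 12/5 60/17 198/85 54/85 0 -5 E
final 1 -5 S

n=0: pose=(-3,-3,N); sL=30/53, sR=30/37; mL=1035/1961, mR=315/1961; mL+mR=1350/1961 → advance +1; mR−mL=-720/1961 → turn -1·90°
n=1: pose=(-3,-2,E); sL=12/17, sR=12/13; mL=126/221, mR=54/221; mL+mR=180/221 → advance +1; mR−mL=-72/221 → turn -1·90°
n=2: pose=(-2,-2,S); sL=15/13, sR=3/4; mL=9/52, mR=81/104; mL+mR=99/104 → advance +1; mR−mL=63/104 → turn +1·90°
n=3: pose=(-2,-3,E); sL=60/61, sR=4/3; mL=154/183, mR=58/183; mL+mR=212/183 → advance +1; mR−mL=-32/61 → turn -1·90°
n=4: pose=(-1,-3,S); sL=30/17, sR=30/29; mL=75/493, mR=615/493; mL+mR=690/493 → advance +1; mR−mL=540/493 → turn +1·90°
n=5: pose=(-1,-4,E); sL=60/41, sR=60/29; mL=1590/1189, mR=510/1189; mL+mR=2100/1189 → advance +1; mR−mL=-1080/1189 → turn -1·90°
n=6: pose=(0,-4,S); sL=3, sR=3/2; mL=0, mR=9/4; mL+mR=9/4 → advance +1; mR−mL=9/4 → turn +1·90°
n=7: pose=(0,-5,E); sL=12/5, sR=60/17; mL=198/85, mR=54/85; mL+mR=252/85 → advance +1; mR−mL=-144/85 → turn -1·90°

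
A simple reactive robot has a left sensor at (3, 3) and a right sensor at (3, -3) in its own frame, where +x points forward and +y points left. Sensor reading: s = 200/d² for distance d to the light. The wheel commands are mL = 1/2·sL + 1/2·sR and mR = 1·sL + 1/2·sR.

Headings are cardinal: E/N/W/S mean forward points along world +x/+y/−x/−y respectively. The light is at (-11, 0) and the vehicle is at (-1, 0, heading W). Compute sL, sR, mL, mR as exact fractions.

100/29 100/29 100/29 150/29

left sensor world pos  = (-4, -3); dL² = 58
right sensor world pos = (-4, 3); dR² = 58
sL = 200/58 = 100/29
sR = 200/58 = 100/29
mL = 1/2·sL + 1/2·sR = 100/29
mR = 1·sL + 1/2·sR = 150/29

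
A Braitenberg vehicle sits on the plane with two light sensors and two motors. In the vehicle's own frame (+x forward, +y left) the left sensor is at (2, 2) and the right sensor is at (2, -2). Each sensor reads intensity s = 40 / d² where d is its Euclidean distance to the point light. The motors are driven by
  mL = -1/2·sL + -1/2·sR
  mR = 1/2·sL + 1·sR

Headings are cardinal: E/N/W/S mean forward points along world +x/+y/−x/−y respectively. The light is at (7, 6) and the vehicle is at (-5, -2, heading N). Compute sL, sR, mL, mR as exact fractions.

5/29 5/17 -115/493 375/986

left sensor world pos  = (-7, 0); dL² = 232
right sensor world pos = (-3, 0); dR² = 136
sL = 40/232 = 5/29
sR = 40/136 = 5/17
mL = -1/2·sL + -1/2·sR = -115/493
mR = 1/2·sL + 1·sR = 375/986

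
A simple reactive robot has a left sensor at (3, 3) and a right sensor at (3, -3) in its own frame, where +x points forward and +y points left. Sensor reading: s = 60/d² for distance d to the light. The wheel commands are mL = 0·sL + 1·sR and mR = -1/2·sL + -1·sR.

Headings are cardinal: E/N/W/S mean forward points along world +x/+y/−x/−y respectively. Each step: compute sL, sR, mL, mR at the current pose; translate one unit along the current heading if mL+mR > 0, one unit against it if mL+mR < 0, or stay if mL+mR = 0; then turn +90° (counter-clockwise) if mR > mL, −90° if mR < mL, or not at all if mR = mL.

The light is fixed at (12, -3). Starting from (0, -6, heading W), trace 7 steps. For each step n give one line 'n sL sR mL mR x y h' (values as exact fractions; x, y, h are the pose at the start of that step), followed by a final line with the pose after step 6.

n=0: pose=(0,-6,W); sL=20/87, sR=4/15; mL=4/15, mR=-166/435; mL+mR=-10/87 → advance -1; mR−mL=-94/145 → turn -1·90°
n=1: pose=(1,-6,N); sL=15/49, sR=15/16; mL=15/16, mR=-855/784; mL+mR=-15/98 → advance -1; mR−mL=-795/392 → turn -1·90°
n=2: pose=(1,-7,E); sL=12/13, sR=60/113; mL=60/113, mR=-1458/1469; mL+mR=-6/13 → advance -1; mR−mL=-2238/1469 → turn -1·90°
n=3: pose=(0,-7,S); sL=6/13, sR=30/137; mL=30/137, mR=-801/1781; mL+mR=-3/13 → advance -1; mR−mL=-1191/1781 → turn -1·90°
n=4: pose=(0,-6,W); sL=20/87, sR=4/15; mL=4/15, mR=-166/435; mL+mR=-10/87 → advance -1; mR−mL=-94/145 → turn -1·90°
n=5: pose=(1,-6,N); sL=15/49, sR=15/16; mL=15/16, mR=-855/784; mL+mR=-15/98 → advance -1; mR−mL=-795/392 → turn -1·90°
n=6: pose=(1,-7,E); sL=12/13, sR=60/113; mL=60/113, mR=-1458/1469; mL+mR=-6/13 → advance -1; mR−mL=-2238/1469 → turn -1·90°

0 20/87 4/15 4/15 -166/435 0 -6 W
1 15/49 15/16 15/16 -855/784 1 -6 N
2 12/13 60/113 60/113 -1458/1469 1 -7 E
3 6/13 30/137 30/137 -801/1781 0 -7 S
4 20/87 4/15 4/15 -166/435 0 -6 W
5 15/49 15/16 15/16 -855/784 1 -6 N
6 12/13 60/113 60/113 -1458/1469 1 -7 E
final 0 -7 S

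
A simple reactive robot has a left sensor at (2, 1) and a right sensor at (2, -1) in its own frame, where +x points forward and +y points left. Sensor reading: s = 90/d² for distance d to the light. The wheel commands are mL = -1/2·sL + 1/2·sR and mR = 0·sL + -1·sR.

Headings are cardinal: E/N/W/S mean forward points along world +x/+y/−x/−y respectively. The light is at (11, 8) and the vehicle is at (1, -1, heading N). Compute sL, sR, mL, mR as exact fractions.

left sensor world pos  = (0, 1); dL² = 170
right sensor world pos = (2, 1); dR² = 130
sL = 90/170 = 9/17
sR = 90/130 = 9/13
mL = -1/2·sL + 1/2·sR = 18/221
mR = 0·sL + -1·sR = -9/13

9/17 9/13 18/221 -9/13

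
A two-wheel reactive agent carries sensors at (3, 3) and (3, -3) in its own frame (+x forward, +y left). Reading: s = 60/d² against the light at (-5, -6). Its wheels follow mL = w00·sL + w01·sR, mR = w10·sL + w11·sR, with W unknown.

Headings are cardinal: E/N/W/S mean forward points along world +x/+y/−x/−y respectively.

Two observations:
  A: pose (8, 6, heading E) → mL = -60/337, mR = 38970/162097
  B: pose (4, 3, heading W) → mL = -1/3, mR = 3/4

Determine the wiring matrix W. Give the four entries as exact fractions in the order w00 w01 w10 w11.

obs A: pose=(8,6,E) → sL=60/481, sR=60/337, mL=-60/337, mR=38970/162097
obs B: pose=(4,3,W) → sL=5/6, sR=1/3, mL=-1/3, mR=3/4
sensor matrix S = [[60/481, 60/337], [5/6, 1/3]]; det S = -17310/162097
solve [mL_A; mL_B] = S·[w00; w01] and [mR_A; mR_B] = S·[w10; w11]:
  w00 = 0, w01 = -1, w10 = 1/2, w11 = 1

0 -1 1/2 1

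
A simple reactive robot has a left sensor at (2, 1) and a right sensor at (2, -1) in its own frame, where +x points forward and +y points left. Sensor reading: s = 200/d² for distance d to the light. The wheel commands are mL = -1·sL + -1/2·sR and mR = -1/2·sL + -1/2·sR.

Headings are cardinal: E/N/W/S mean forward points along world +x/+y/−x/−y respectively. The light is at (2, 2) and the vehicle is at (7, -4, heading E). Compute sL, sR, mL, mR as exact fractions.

100/37 100/49 -6750/1813 -4300/1813

left sensor world pos  = (9, -3); dL² = 74
right sensor world pos = (9, -5); dR² = 98
sL = 200/74 = 100/37
sR = 200/98 = 100/49
mL = -1·sL + -1/2·sR = -6750/1813
mR = -1/2·sL + -1/2·sR = -4300/1813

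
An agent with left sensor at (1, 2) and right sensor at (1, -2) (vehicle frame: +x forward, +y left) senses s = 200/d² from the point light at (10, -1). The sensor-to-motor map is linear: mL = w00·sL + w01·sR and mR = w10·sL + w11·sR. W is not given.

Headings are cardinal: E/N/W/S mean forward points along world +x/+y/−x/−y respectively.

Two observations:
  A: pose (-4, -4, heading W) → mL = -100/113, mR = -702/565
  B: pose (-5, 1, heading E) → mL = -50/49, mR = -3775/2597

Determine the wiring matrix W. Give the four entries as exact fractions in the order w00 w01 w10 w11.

0 -1 -1 -1/2

obs A: pose=(-4,-4,W) → sL=4/5, sR=100/113, mL=-100/113, mR=-702/565
obs B: pose=(-5,1,E) → sL=50/53, sR=50/49, mL=-50/49, mR=-3775/2597
sensor matrix S = [[4/5, 100/113], [50/53, 50/49]]; det S = -5440/293461
solve [mL_A; mL_B] = S·[w00; w01] and [mR_A; mR_B] = S·[w10; w11]:
  w00 = 0, w01 = -1, w10 = -1, w11 = -1/2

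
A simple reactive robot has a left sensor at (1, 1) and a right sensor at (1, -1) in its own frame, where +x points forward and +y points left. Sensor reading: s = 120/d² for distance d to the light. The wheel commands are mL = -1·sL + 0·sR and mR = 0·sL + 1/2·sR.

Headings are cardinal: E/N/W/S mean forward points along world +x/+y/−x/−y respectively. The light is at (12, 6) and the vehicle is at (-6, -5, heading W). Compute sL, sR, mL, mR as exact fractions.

left sensor world pos  = (-7, -6); dL² = 505
right sensor world pos = (-7, -4); dR² = 461
sL = 120/505 = 24/101
sR = 120/461 = 120/461
mL = -1·sL + 0·sR = -24/101
mR = 0·sL + 1/2·sR = 60/461

24/101 120/461 -24/101 60/461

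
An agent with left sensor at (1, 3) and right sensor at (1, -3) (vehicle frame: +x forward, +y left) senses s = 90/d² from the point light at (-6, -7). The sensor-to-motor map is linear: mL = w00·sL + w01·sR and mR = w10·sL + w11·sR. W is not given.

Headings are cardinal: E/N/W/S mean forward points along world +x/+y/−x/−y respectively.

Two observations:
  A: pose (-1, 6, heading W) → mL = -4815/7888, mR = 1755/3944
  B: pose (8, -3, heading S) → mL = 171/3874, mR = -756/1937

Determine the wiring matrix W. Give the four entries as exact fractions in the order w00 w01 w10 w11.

obs A: pose=(-1,6,W) → sL=45/58, sR=45/136, mL=-4815/7888, mR=1755/3944
obs B: pose=(8,-3,S) → sL=45/149, sR=9/13, mL=171/3874, mR=-756/1937
sensor matrix S = [[45/58, 45/136], [45/149, 9/13]]; det S = 3340035/7639528
solve [mL_A; mL_B] = S·[w00; w01] and [mR_A; mR_B] = S·[w10; w11]:
  w00 = -1, w01 = 1/2, w10 = 1, w11 = -1

-1 1/2 1 -1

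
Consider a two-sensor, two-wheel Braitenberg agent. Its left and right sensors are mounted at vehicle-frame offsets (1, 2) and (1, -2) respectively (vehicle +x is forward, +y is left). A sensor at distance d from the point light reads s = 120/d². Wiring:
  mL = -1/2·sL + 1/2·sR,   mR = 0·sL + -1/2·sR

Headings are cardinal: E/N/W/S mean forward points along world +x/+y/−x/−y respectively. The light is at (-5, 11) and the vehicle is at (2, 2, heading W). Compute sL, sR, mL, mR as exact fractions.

left sensor world pos  = (1, 0); dL² = 157
right sensor world pos = (1, 4); dR² = 85
sL = 120/157 = 120/157
sR = 120/85 = 24/17
mL = -1/2·sL + 1/2·sR = 864/2669
mR = 0·sL + -1/2·sR = -12/17

120/157 24/17 864/2669 -12/17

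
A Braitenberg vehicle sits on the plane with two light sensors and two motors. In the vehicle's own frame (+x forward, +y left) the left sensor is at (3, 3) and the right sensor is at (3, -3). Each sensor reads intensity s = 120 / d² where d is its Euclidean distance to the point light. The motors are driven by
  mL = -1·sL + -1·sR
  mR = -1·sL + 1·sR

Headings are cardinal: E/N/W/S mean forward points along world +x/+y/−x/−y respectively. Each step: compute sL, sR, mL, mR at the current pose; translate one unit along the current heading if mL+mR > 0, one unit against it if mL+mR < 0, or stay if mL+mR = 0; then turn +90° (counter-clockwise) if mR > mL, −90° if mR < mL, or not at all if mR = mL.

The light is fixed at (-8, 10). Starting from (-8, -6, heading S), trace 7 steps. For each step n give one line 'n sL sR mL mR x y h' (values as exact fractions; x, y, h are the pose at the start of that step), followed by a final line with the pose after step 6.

0 12/37 12/37 -24/37 0 -8 -6 S
1 40/51 40/111 -720/629 -800/1887 -8 -5 E
2 3/4 30/37 -231/148 9/148 -9 -5 N
3 120/377 24/37 -13488/13949 4608/13949 -9 -6 W
4 12/37 12/37 -24/37 0 -8 -6 S
5 40/51 40/111 -720/629 -800/1887 -8 -5 E
6 3/4 30/37 -231/148 9/148 -9 -5 N
final -9 -6 W

n=0: pose=(-8,-6,S); sL=12/37, sR=12/37; mL=-24/37, mR=0; mL+mR=-24/37 → advance -1; mR−mL=24/37 → turn +1·90°
n=1: pose=(-8,-5,E); sL=40/51, sR=40/111; mL=-720/629, mR=-800/1887; mL+mR=-80/51 → advance -1; mR−mL=80/111 → turn +1·90°
n=2: pose=(-9,-5,N); sL=3/4, sR=30/37; mL=-231/148, mR=9/148; mL+mR=-3/2 → advance -1; mR−mL=60/37 → turn +1·90°
n=3: pose=(-9,-6,W); sL=120/377, sR=24/37; mL=-13488/13949, mR=4608/13949; mL+mR=-240/377 → advance -1; mR−mL=48/37 → turn +1·90°
n=4: pose=(-8,-6,S); sL=12/37, sR=12/37; mL=-24/37, mR=0; mL+mR=-24/37 → advance -1; mR−mL=24/37 → turn +1·90°
n=5: pose=(-8,-5,E); sL=40/51, sR=40/111; mL=-720/629, mR=-800/1887; mL+mR=-80/51 → advance -1; mR−mL=80/111 → turn +1·90°
n=6: pose=(-9,-5,N); sL=3/4, sR=30/37; mL=-231/148, mR=9/148; mL+mR=-3/2 → advance -1; mR−mL=60/37 → turn +1·90°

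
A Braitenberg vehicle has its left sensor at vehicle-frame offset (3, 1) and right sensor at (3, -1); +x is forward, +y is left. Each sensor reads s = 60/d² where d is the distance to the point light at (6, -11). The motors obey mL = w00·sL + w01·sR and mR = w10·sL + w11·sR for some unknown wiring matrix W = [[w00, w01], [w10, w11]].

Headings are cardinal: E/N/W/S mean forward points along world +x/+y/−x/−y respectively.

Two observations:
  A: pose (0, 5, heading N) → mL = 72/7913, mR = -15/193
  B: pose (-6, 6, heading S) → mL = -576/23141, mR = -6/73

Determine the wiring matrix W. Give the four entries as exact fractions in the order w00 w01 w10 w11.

obs A: pose=(0,5,N) → sL=6/41, sR=30/193, mL=72/7913, mR=-15/193
obs B: pose=(-6,6,S) → sL=60/317, sR=12/73, mL=-576/23141, mR=-6/73
sensor matrix S = [[6/41, 30/193], [60/317, 12/73]]; det S = -982368/183114733
solve [mL_A; mL_B] = S·[w00; w01] and [mR_A; mR_B] = S·[w10; w11]:
  w00 = -1, w01 = 1, w10 = 0, w11 = -1/2

-1 1 0 -1/2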